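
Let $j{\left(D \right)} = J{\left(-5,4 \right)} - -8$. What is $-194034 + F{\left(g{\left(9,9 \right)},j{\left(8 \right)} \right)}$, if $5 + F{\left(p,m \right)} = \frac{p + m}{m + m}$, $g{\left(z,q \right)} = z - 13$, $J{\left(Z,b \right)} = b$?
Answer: $- \frac{582116}{3} \approx -1.9404 \cdot 10^{5}$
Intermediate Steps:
$j{\left(D \right)} = 12$ ($j{\left(D \right)} = 4 - -8 = 4 + 8 = 12$)
$g{\left(z,q \right)} = -13 + z$
$F{\left(p,m \right)} = -5 + \frac{m + p}{2 m}$ ($F{\left(p,m \right)} = -5 + \frac{p + m}{m + m} = -5 + \frac{m + p}{2 m}$)
$-194034 + F{\left(g{\left(9,9 \right)},j{\left(8 \right)} \right)} = -194034 + \frac{\left(-13 + 9\right) - 108}{2 \cdot 12} = -194034 + \frac{1}{2} \cdot \frac{1}{12} \left(-4 - 108\right) = -194034 + \frac{1}{2} \cdot \frac{1}{12} \left(-112\right) = -194034 - \frac{14}{3} = - \frac{582116}{3}$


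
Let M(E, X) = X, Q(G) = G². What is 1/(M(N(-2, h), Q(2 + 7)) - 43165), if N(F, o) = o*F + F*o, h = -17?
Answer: -1/43084 ≈ -2.3210e-5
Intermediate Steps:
N(F, o) = 2*F*o (N(F, o) = F*o + F*o = 2*F*o)
1/(M(N(-2, h), Q(2 + 7)) - 43165) = 1/((2 + 7)² - 43165) = 1/(9² - 43165) = 1/(81 - 43165) = 1/(-43084) = -1/43084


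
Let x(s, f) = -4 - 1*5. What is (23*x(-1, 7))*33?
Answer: -6831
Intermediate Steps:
x(s, f) = -9 (x(s, f) = -4 - 5 = -9)
(23*x(-1, 7))*33 = (23*(-9))*33 = -207*33 = -6831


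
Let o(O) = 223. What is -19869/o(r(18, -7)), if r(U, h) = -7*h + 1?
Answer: -19869/223 ≈ -89.099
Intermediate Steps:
r(U, h) = 1 - 7*h
-19869/o(r(18, -7)) = -19869/223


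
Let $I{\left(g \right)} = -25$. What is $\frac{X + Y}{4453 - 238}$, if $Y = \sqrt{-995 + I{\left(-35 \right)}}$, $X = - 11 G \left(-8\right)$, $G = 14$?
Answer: $\frac{1232}{4215} + \frac{2 i \sqrt{255}}{4215} \approx 0.29229 + 0.0075771 i$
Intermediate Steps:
$X = 1232$ ($X = \left(-11\right) 14 \left(-8\right) = \left(-154\right) \left(-8\right) = 1232$)
$Y = 2 i \sqrt{255}$ ($Y = \sqrt{-995 - 25} = \sqrt{-1020} = 2 i \sqrt{255} \approx 31.937 i$)
$\frac{X + Y}{4453 - 238} = \frac{1232 + 2 i \sqrt{255}}{4453 - 238} = \frac{1232 + 2 i \sqrt{255}}{4215} = \left(1232 + 2 i \sqrt{255}\right) \frac{1}{4215} = \frac{1232}{4215} + \frac{2 i \sqrt{255}}{4215}$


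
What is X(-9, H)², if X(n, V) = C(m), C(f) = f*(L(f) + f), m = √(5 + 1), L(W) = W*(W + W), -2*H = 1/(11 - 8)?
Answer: 900 + 144*√6 ≈ 1252.7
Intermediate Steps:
H = -⅙ (H = -1/(2*(11 - 8)) = -½/3 = -½*⅓ = -⅙ ≈ -0.16667)
L(W) = 2*W² (L(W) = W*(2*W) = 2*W²)
m = √6 ≈ 2.4495
C(f) = f*(f + 2*f²) (C(f) = f*(2*f² + f) = f*(f + 2*f²))
X(n, V) = 6 + 12*√6 (X(n, V) = (√6)²*(1 + 2*√6) = 6*(1 + 2*√6) = 6 + 12*√6)
X(-9, H)² = (6 + 12*√6)²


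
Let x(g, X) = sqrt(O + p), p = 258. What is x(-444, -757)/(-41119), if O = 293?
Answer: -sqrt(551)/41119 ≈ -0.00057086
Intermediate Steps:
x(g, X) = sqrt(551) (x(g, X) = sqrt(293 + 258) = sqrt(551))
x(-444, -757)/(-41119) = sqrt(551)/(-41119) = sqrt(551)*(-1/41119) = -sqrt(551)/41119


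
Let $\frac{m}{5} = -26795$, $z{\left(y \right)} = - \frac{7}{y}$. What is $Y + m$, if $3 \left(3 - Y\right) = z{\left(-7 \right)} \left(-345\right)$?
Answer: $-133857$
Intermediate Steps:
$Y = 118$ ($Y = 3 - \frac{- \frac{7}{-7} \left(-345\right)}{3} = 3 - \frac{\left(-7\right) \left(- \frac{1}{7}\right) \left(-345\right)}{3} = 3 - \frac{1 \left(-345\right)}{3} = 3 - -115 = 3 + 115 = 118$)
$m = -133975$ ($m = 5 \left(-26795\right) = -133975$)
$Y + m = 118 - 133975 = -133857$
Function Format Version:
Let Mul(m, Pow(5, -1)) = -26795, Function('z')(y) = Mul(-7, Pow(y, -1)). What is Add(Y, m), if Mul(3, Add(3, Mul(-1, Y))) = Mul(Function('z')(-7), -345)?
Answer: -133857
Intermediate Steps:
Y = 118 (Y = Add(3, Mul(Rational(-1, 3), Mul(Mul(-7, Pow(-7, -1)), -345))) = Add(3, Mul(Rational(-1, 3), Mul(Mul(-7, Rational(-1, 7)), -345))) = Add(3, Mul(Rational(-1, 3), Mul(1, -345))) = Add(3, Mul(Rational(-1, 3), -345)) = Add(3, 115) = 118)
m = -133975 (m = Mul(5, -26795) = -133975)
Add(Y, m) = Add(118, -133975) = -133857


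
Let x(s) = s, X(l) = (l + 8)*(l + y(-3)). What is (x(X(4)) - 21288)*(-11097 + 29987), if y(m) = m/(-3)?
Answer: -400996920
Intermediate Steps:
y(m) = -m/3 (y(m) = m*(-⅓) = -m/3)
X(l) = (1 + l)*(8 + l) (X(l) = (l + 8)*(l - ⅓*(-3)) = (8 + l)*(l + 1) = (8 + l)*(1 + l) = (1 + l)*(8 + l))
(x(X(4)) - 21288)*(-11097 + 29987) = ((8 + 4² + 9*4) - 21288)*(-11097 + 29987) = ((8 + 16 + 36) - 21288)*18890 = (60 - 21288)*18890 = -21228*18890 = -400996920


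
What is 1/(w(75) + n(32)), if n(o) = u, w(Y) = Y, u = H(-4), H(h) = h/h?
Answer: 1/76 ≈ 0.013158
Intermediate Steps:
H(h) = 1
u = 1
n(o) = 1
1/(w(75) + n(32)) = 1/(75 + 1) = 1/76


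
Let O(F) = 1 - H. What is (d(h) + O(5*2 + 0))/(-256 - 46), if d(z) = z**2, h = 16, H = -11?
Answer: -134/151 ≈ -0.88742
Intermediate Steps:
O(F) = 12 (O(F) = 1 - 1*(-11) = 1 + 11 = 12)
(d(h) + O(5*2 + 0))/(-256 - 46) = (16**2 + 12)/(-256 - 46) = (256 + 12)/(-302) = 268*(-1/302) = -134/151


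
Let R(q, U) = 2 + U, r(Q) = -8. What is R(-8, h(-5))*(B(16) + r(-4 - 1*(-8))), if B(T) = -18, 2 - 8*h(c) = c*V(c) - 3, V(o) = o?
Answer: 13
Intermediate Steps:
h(c) = 5/8 - c²/8 (h(c) = ¼ - (c*c - 3)/8 = ¼ - (c² - 3)/8 = ¼ - (-3 + c²)/8 = ¼ + (3/8 - c²/8) = 5/8 - c²/8)
R(-8, h(-5))*(B(16) + r(-4 - 1*(-8))) = (2 + (5/8 - ⅛*(-5)²))*(-18 - 8) = (2 + (5/8 - ⅛*25))*(-26) = (2 + (5/8 - 25/8))*(-26) = (2 - 5/2)*(-26) = -½*(-26) = 13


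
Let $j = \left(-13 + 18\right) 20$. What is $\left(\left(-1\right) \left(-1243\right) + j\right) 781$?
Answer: $1048883$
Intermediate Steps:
$j = 100$ ($j = 5 \cdot 20 = 100$)
$\left(\left(-1\right) \left(-1243\right) + j\right) 781 = \left(\left(-1\right) \left(-1243\right) + 100\right) 781 = \left(1243 + 100\right) 781 = 1343 \cdot 781 = 1048883$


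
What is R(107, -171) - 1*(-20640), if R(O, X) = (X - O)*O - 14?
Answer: -9120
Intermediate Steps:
R(O, X) = -14 + O*(X - O) (R(O, X) = O*(X - O) - 14 = -14 + O*(X - O))
R(107, -171) - 1*(-20640) = (-14 - 1*107² + 107*(-171)) - 1*(-20640) = (-14 - 1*11449 - 18297) + 20640 = (-14 - 11449 - 18297) + 20640 = -29760 + 20640 = -9120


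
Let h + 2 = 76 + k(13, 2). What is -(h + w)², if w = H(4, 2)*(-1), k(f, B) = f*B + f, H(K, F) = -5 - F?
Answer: -14400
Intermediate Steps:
k(f, B) = f + B*f (k(f, B) = B*f + f = f + B*f)
w = 7 (w = (-5 - 1*2)*(-1) = (-5 - 2)*(-1) = -7*(-1) = 7)
h = 113 (h = -2 + (76 + 13*(1 + 2)) = -2 + (76 + 13*3) = -2 + (76 + 39) = -2 + 115 = 113)
-(h + w)² = -(113 + 7)² = -1*120² = -1*14400 = -14400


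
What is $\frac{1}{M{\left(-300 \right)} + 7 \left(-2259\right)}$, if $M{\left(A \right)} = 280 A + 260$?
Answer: $- \frac{1}{99553} \approx -1.0045 \cdot 10^{-5}$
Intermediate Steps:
$M{\left(A \right)} = 260 + 280 A$
$\frac{1}{M{\left(-300 \right)} + 7 \left(-2259\right)} = \frac{1}{\left(260 + 280 \left(-300\right)\right) + 7 \left(-2259\right)} = \frac{1}{\left(260 - 84000\right) - 15813} = \frac{1}{-83740 - 15813} = \frac{1}{-99553} = - \frac{1}{99553}$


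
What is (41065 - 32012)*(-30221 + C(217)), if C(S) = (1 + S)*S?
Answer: 154670505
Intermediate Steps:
C(S) = S*(1 + S)
(41065 - 32012)*(-30221 + C(217)) = (41065 - 32012)*(-30221 + 217*(1 + 217)) = 9053*(-30221 + 217*218) = 9053*(-30221 + 47306) = 9053*17085 = 154670505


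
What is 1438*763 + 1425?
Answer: 1098619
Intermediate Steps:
1438*763 + 1425 = 1097194 + 1425 = 1098619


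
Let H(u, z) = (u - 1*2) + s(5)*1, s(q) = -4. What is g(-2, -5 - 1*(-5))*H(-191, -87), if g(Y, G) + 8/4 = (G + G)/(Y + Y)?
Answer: 394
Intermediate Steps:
H(u, z) = -6 + u (H(u, z) = (u - 1*2) - 4*1 = (u - 2) - 4 = (-2 + u) - 4 = -6 + u)
g(Y, G) = -2 + G/Y (g(Y, G) = -2 + (G + G)/(Y + Y) = -2 + (2*G)/((2*Y)) = -2 + (2*G)*(1/(2*Y)) = -2 + G/Y)
g(-2, -5 - 1*(-5))*H(-191, -87) = (-2 + (-5 - 1*(-5))/(-2))*(-6 - 191) = (-2 + (-5 + 5)*(-1/2))*(-197) = (-2 + 0*(-1/2))*(-197) = (-2 + 0)*(-197) = -2*(-197) = 394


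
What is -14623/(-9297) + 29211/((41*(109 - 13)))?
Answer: 109710265/12197664 ≈ 8.9944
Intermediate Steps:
-14623/(-9297) + 29211/((41*(109 - 13))) = -14623*(-1/9297) + 29211/((41*96)) = 14623/9297 + 29211/3936 = 14623/9297 + 29211*(1/3936) = 14623/9297 + 9737/1312 = 109710265/12197664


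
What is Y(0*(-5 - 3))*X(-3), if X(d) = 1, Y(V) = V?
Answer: 0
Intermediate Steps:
Y(0*(-5 - 3))*X(-3) = (0*(-5 - 3))*1 = (0*(-8))*1 = 0*1 = 0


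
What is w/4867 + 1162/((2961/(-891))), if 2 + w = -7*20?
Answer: -79990952/228749 ≈ -349.69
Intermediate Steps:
w = -142 (w = -2 - 7*20 = -2 - 140 = -142)
w/4867 + 1162/((2961/(-891))) = -142/4867 + 1162/((2961/(-891))) = -142*1/4867 + 1162/((2961*(-1/891))) = -142/4867 + 1162/(-329/99) = -142/4867 + 1162*(-99/329) = -142/4867 - 16434/47 = -79990952/228749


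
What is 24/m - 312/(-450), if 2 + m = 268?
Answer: 7816/9975 ≈ 0.78356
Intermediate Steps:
m = 266 (m = -2 + 268 = 266)
24/m - 312/(-450) = 24/266 - 312/(-450) = 24*(1/266) - 312*(-1/450) = 12/133 + 52/75 = 7816/9975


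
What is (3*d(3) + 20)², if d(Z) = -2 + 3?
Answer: 529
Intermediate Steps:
d(Z) = 1
(3*d(3) + 20)² = (3*1 + 20)² = (3 + 20)² = 23² = 529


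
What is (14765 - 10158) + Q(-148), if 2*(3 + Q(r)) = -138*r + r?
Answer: 14742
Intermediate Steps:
Q(r) = -3 - 137*r/2 (Q(r) = -3 + (-138*r + r)/2 = -3 + (-137*r)/2 = -3 - 137*r/2)
(14765 - 10158) + Q(-148) = (14765 - 10158) + (-3 - 137/2*(-148)) = 4607 + (-3 + 10138) = 4607 + 10135 = 14742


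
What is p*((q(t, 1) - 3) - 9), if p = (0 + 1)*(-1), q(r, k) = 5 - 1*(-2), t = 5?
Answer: 5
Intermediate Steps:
q(r, k) = 7 (q(r, k) = 5 + 2 = 7)
p = -1 (p = 1*(-1) = -1)
p*((q(t, 1) - 3) - 9) = -((7 - 3) - 9) = -(4 - 9) = -1*(-5) = 5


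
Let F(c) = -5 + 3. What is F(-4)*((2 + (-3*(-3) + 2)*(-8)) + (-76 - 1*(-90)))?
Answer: 144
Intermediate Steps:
F(c) = -2
F(-4)*((2 + (-3*(-3) + 2)*(-8)) + (-76 - 1*(-90))) = -2*((2 + (-3*(-3) + 2)*(-8)) + (-76 - 1*(-90))) = -2*((2 + (9 + 2)*(-8)) + (-76 + 90)) = -2*((2 + 11*(-8)) + 14) = -2*((2 - 88) + 14) = -2*(-86 + 14) = -2*(-72) = 144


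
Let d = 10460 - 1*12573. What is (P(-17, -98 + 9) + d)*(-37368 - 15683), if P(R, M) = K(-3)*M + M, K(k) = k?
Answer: 102653685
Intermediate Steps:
d = -2113 (d = 10460 - 12573 = -2113)
P(R, M) = -2*M (P(R, M) = -3*M + M = -2*M)
(P(-17, -98 + 9) + d)*(-37368 - 15683) = (-2*(-98 + 9) - 2113)*(-37368 - 15683) = (-2*(-89) - 2113)*(-53051) = (178 - 2113)*(-53051) = -1935*(-53051) = 102653685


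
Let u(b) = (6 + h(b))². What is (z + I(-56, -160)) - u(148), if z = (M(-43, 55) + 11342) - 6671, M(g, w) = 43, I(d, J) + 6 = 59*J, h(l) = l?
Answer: -28448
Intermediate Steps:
I(d, J) = -6 + 59*J
z = 4714 (z = (43 + 11342) - 6671 = 11385 - 6671 = 4714)
u(b) = (6 + b)²
(z + I(-56, -160)) - u(148) = (4714 + (-6 + 59*(-160))) - (6 + 148)² = (4714 + (-6 - 9440)) - 1*154² = (4714 - 9446) - 1*23716 = -4732 - 23716 = -28448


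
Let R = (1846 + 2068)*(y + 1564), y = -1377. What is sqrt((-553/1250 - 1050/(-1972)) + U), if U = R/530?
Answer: sqrt(589305471022451)/653225 ≈ 37.163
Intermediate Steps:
R = 731918 (R = (1846 + 2068)*(-1377 + 1564) = 3914*187 = 731918)
U = 365959/265 (U = 731918/530 = 731918*(1/530) = 365959/265 ≈ 1381.0)
sqrt((-553/1250 - 1050/(-1972)) + U) = sqrt((-553/1250 - 1050/(-1972)) + 365959/265) = sqrt((-553*1/1250 - 1050*(-1/1972)) + 365959/265) = sqrt((-553/1250 + 525/986) + 365959/265) = sqrt(27748/308125 + 365959/265) = sqrt(22553694019/16330625) = sqrt(589305471022451)/653225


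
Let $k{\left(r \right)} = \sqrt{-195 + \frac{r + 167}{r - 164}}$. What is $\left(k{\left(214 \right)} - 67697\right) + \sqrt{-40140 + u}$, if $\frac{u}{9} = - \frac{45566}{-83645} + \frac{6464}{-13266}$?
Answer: $-67697 + \frac{3 i \sqrt{2082}}{10} + \frac{59 i \sqrt{43821041274900230}}{61646365} \approx -67697.0 + 214.04 i$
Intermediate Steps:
$u = \frac{31898638}{61646365}$ ($u = 9 \left(- \frac{45566}{-83645} + \frac{6464}{-13266}\right) = 9 \left(\left(-45566\right) \left(- \frac{1}{83645}\right) + 6464 \left(- \frac{1}{13266}\right)\right) = 9 \left(\frac{45566}{83645} - \frac{3232}{6633}\right) = 9 \cdot \frac{31898638}{554817285} = \frac{31898638}{61646365} \approx 0.51745$)
$k{\left(r \right)} = \sqrt{-195 + \frac{167 + r}{-164 + r}}$
$\left(k{\left(214 \right)} - 67697\right) + \sqrt{-40140 + u} = \left(\sqrt{\frac{32147 - 41516}{-164 + 214}} - 67697\right) + \sqrt{-40140 + \frac{31898638}{61646365}} = \left(\sqrt{\frac{32147 - 41516}{50}} - 67697\right) + \sqrt{- \frac{2474453192462}{61646365}} = \left(\sqrt{\frac{1}{50} \left(-9369\right)} - 67697\right) + \frac{59 i \sqrt{43821041274900230}}{61646365} = \left(\sqrt{- \frac{9369}{50}} - 67697\right) + \frac{59 i \sqrt{43821041274900230}}{61646365} = \left(\frac{3 i \sqrt{2082}}{10} - 67697\right) + \frac{59 i \sqrt{43821041274900230}}{61646365} = \left(-67697 + \frac{3 i \sqrt{2082}}{10}\right) + \frac{59 i \sqrt{43821041274900230}}{61646365} = -67697 + \frac{3 i \sqrt{2082}}{10} + \frac{59 i \sqrt{43821041274900230}}{61646365}$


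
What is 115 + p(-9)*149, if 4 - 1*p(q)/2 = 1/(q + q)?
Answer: 11912/9 ≈ 1323.6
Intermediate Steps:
p(q) = 8 - 1/q (p(q) = 8 - 2/(q + q) = 8 - 2*1/(2*q) = 8 - 1/q)
115 + p(-9)*149 = 115 + (8 - 1/(-9))*149 = 115 + (8 - 1*(-⅑))*149 = 115 + (8 + ⅑)*149 = 115 + (73/9)*149 = 115 + 10877/9 = 11912/9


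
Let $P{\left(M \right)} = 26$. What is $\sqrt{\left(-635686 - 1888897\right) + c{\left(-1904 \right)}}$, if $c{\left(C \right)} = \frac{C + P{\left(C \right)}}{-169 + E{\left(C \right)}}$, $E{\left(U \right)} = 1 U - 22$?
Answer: $\frac{i \sqrt{11080453967165}}{2095} \approx 1588.9 i$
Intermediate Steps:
$E{\left(U \right)} = -22 + U$ ($E{\left(U \right)} = U - 22 = -22 + U$)
$c{\left(C \right)} = \frac{26 + C}{-191 + C}$ ($c{\left(C \right)} = \frac{C + 26}{-169 + \left(-22 + C\right)} = \frac{26 + C}{-191 + C}$)
$\sqrt{\left(-635686 - 1888897\right) + c{\left(-1904 \right)}} = \sqrt{\left(-635686 - 1888897\right) + \frac{26 - 1904}{-191 - 1904}} = \sqrt{-2524583 + \frac{1}{-2095} \left(-1878\right)} = \sqrt{-2524583 - - \frac{1878}{2095}} = \sqrt{-2524583 + \frac{1878}{2095}} = \sqrt{- \frac{5288999507}{2095}} = \frac{i \sqrt{11080453967165}}{2095}$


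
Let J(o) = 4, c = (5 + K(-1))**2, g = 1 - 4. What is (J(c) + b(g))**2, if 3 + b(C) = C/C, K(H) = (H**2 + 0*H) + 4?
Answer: 4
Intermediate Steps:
K(H) = 4 + H**2 (K(H) = (H**2 + 0) + 4 = H**2 + 4 = 4 + H**2)
g = -3
c = 100 (c = (5 + (4 + (-1)**2))**2 = (5 + (4 + 1))**2 = (5 + 5)**2 = 10**2 = 100)
b(C) = -2 (b(C) = -3 + C/C = -3 + 1 = -2)
(J(c) + b(g))**2 = (4 - 2)**2 = 2**2 = 4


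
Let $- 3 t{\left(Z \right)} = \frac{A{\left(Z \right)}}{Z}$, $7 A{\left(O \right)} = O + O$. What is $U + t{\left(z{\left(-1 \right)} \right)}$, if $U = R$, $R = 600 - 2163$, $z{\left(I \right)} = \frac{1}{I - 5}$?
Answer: $- \frac{32825}{21} \approx -1563.1$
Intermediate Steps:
$z{\left(I \right)} = \frac{1}{-5 + I}$
$R = -1563$ ($R = 600 - 2163 = -1563$)
$U = -1563$
$A{\left(O \right)} = \frac{2 O}{7}$ ($A{\left(O \right)} = \frac{O + O}{7} = \frac{2 O}{7}$)
$t{\left(Z \right)} = - \frac{2}{21}$ ($t{\left(Z \right)} = - \frac{\frac{2 Z}{7} \frac{1}{Z}}{3} = \left(- \frac{1}{3}\right) \frac{2}{7} = - \frac{2}{21}$)
$U + t{\left(z{\left(-1 \right)} \right)} = -1563 - \frac{2}{21} = - \frac{32825}{21}$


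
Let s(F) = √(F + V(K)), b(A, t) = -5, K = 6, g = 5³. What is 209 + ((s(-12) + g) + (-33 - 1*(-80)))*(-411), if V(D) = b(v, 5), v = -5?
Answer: -70483 - 411*I*√17 ≈ -70483.0 - 1694.6*I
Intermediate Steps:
g = 125
V(D) = -5
s(F) = √(-5 + F) (s(F) = √(F - 5) = √(-5 + F))
209 + ((s(-12) + g) + (-33 - 1*(-80)))*(-411) = 209 + ((√(-5 - 12) + 125) + (-33 - 1*(-80)))*(-411) = 209 + ((√(-17) + 125) + (-33 + 80))*(-411) = 209 + ((I*√17 + 125) + 47)*(-411) = 209 + ((125 + I*√17) + 47)*(-411) = 209 + (172 + I*√17)*(-411) = 209 + (-70692 - 411*I*√17) = -70483 - 411*I*√17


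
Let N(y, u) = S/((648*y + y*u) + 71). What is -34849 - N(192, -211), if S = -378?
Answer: -2926444397/83975 ≈ -34849.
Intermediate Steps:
N(y, u) = -378/(71 + 648*y + u*y) (N(y, u) = -378/((648*y + y*u) + 71) = -378/((648*y + u*y) + 71) = -378/(71 + 648*y + u*y))
-34849 - N(192, -211) = -34849 - (-378)/(71 + 648*192 - 211*192) = -34849 - (-378)/(71 + 124416 - 40512) = -34849 - (-378)/83975 = -34849 - 1*(-378/83975) = -34849 + 378/83975 = -2926444397/83975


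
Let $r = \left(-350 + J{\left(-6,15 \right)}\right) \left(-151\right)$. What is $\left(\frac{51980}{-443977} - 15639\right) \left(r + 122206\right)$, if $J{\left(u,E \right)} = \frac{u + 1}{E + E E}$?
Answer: $- \frac{516321609852349}{188592} \approx -2.7378 \cdot 10^{9}$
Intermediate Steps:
$J{\left(u,E \right)} = \frac{1 + u}{E + E^{2}}$
$r = \frac{2536951}{48}$ ($r = \left(-350 + \frac{1 - 6}{15 \left(1 + 15\right)}\right) \left(-151\right) = \left(-350 + \frac{1}{15} \cdot \frac{1}{16} \left(-5\right)\right) \left(-151\right) = \left(-350 - \frac{1}{48}\right) \left(-151\right) = \left(- \frac{16801}{48}\right) \left(-151\right) = \frac{2536951}{48} \approx 52853.0$)
$\left(\frac{51980}{-443977} - 15639\right) \left(r + 122206\right) = \left(\frac{51980}{-443977} - 15639\right) \left(\frac{2536951}{48} + 122206\right) = \left(51980 \left(- \frac{1}{443977}\right) - 15639\right) \frac{8402839}{48} = \left(- \frac{460}{3929} - 15639\right) \frac{8402839}{48} = \left(- \frac{61446091}{3929}\right) \frac{8402839}{48} = - \frac{516321609852349}{188592}$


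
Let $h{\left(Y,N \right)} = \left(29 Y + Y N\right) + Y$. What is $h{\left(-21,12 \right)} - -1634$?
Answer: $752$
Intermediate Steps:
$h{\left(Y,N \right)} = 30 Y + N Y$ ($h{\left(Y,N \right)} = \left(29 Y + N Y\right) + Y = 30 Y + N Y$)
$h{\left(-21,12 \right)} - -1634 = - 21 \left(30 + 12\right) - -1634 = \left(-21\right) 42 + 1634 = -882 + 1634 = 752$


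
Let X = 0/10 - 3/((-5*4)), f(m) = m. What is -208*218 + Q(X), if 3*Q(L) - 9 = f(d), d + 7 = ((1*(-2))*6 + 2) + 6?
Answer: -136034/3 ≈ -45345.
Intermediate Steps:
d = -11 (d = -7 + (((1*(-2))*6 + 2) + 6) = -7 + ((-2*6 + 2) + 6) = -7 + ((-12 + 2) + 6) = -7 + (-10 + 6) = -7 - 4 = -11)
X = 3/20 (X = 0*(⅒) - 3/(-20) = 0 - 3*(-1/20) = 0 + 3/20 = 3/20 ≈ 0.15000)
Q(L) = -⅔ (Q(L) = 3 + (⅓)*(-11) = 3 - 11/3 = -⅔)
-208*218 + Q(X) = -208*218 - ⅔ = -45344 - ⅔ = -136034/3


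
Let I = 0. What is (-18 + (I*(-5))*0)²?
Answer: 324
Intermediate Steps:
(-18 + (I*(-5))*0)² = (-18 + (0*(-5))*0)² = (-18 + 0*0)² = (-18 + 0)² = (-18)² = 324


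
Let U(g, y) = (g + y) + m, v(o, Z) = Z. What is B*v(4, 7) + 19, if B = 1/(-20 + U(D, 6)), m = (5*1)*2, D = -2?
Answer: 107/6 ≈ 17.833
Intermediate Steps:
m = 10 (m = 5*2 = 10)
U(g, y) = 10 + g + y (U(g, y) = (g + y) + 10 = 10 + g + y)
B = -⅙ (B = 1/(-20 + (10 - 2 + 6)) = 1/(-20 + 14) = 1/(-6) = -⅙ ≈ -0.16667)
B*v(4, 7) + 19 = -⅙*7 + 19 = -7/6 + 19 = 107/6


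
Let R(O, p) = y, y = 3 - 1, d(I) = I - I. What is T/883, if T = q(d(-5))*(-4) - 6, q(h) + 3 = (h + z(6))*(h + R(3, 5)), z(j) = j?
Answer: -42/883 ≈ -0.047565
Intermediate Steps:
d(I) = 0
y = 2
R(O, p) = 2
q(h) = -3 + (2 + h)*(6 + h) (q(h) = -3 + (h + 6)*(h + 2) = -3 + (6 + h)*(2 + h) = -3 + (2 + h)*(6 + h))
T = -42 (T = (9 + 0² + 8*0)*(-4) - 6 = (9 + 0 + 0)*(-4) - 6 = 9*(-4) - 6 = -36 - 6 = -42)
T/883 = -42/883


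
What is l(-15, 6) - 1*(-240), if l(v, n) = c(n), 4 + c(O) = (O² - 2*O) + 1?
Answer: 261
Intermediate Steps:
c(O) = -3 + O² - 2*O (c(O) = -4 + ((O² - 2*O) + 1) = -4 + (1 + O² - 2*O) = -3 + O² - 2*O)
l(v, n) = -3 + n² - 2*n
l(-15, 6) - 1*(-240) = (-3 + 6² - 2*6) - 1*(-240) = (-3 + 36 - 12) + 240 = 21 + 240 = 261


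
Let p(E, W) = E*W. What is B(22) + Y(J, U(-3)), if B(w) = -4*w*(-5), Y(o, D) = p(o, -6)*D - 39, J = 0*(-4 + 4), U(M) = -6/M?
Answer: 401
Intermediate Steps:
J = 0 (J = 0*0 = 0)
Y(o, D) = -39 - 6*D*o (Y(o, D) = (o*(-6))*D - 39 = (-6*o)*D - 39 = -6*D*o - 39 = -39 - 6*D*o)
B(w) = 20*w
B(22) + Y(J, U(-3)) = 20*22 + (-39 - 6*(-6/(-3))*0) = 440 + (-39 - 6*(-6*(-⅓))*0) = 440 + (-39 - 6*2*0) = 440 + (-39 + 0) = 440 - 39 = 401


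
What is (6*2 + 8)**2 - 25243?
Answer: -24843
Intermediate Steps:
(6*2 + 8)**2 - 25243 = (12 + 8)**2 - 25243 = 20**2 - 25243 = 400 - 25243 = -24843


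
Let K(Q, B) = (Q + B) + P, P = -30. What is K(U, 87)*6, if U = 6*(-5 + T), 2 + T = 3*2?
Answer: 306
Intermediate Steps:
T = 4 (T = -2 + 3*2 = -2 + 6 = 4)
U = -6 (U = 6*(-5 + 4) = 6*(-1) = -6)
K(Q, B) = -30 + B + Q (K(Q, B) = (Q + B) - 30 = (B + Q) - 30 = -30 + B + Q)
K(U, 87)*6 = (-30 + 87 - 6)*6 = 51*6 = 306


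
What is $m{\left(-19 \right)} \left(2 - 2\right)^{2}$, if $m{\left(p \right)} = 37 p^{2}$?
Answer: $0$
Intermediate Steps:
$m{\left(-19 \right)} \left(2 - 2\right)^{2} = 37 \left(-19\right)^{2} \left(2 - 2\right)^{2} = 37 \cdot 361 \left(2 - 2\right)^{2} = 13357 \cdot 0^{2} = 13357 \cdot 0 = 0$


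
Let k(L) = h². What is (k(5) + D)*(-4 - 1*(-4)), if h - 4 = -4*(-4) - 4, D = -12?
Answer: 0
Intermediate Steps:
h = 16 (h = 4 + (-4*(-4) - 4) = 4 + (16 - 4) = 4 + 12 = 16)
k(L) = 256 (k(L) = 16² = 256)
(k(5) + D)*(-4 - 1*(-4)) = (256 - 12)*(-4 - 1*(-4)) = 244*(-4 + 4) = 244*0 = 0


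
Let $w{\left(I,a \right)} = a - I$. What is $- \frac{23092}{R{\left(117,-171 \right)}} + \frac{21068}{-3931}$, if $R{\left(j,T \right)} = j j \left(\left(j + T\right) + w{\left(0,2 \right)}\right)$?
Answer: $- \frac{3726504413}{699548967} \approx -5.327$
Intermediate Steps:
$R{\left(j,T \right)} = j^{2} \left(2 + T + j\right)$ ($R{\left(j,T \right)} = j j \left(\left(j + T\right) + \left(2 - 0\right)\right) = j^{2} \left(\left(T + j\right) + \left(2 + 0\right)\right) = j^{2} \left(\left(T + j\right) + 2\right) = j^{2} \left(2 + T + j\right)$)
$- \frac{23092}{R{\left(117,-171 \right)}} + \frac{21068}{-3931} = - \frac{23092}{117^{2} \left(2 - 171 + 117\right)} + \frac{21068}{-3931} = - \frac{23092}{13689 \left(-52\right)} + 21068 \left(- \frac{1}{3931}\right) = - \frac{23092}{-711828} - \frac{21068}{3931} = \left(-23092\right) \left(- \frac{1}{711828}\right) - \frac{21068}{3931} = \frac{5773}{177957} - \frac{21068}{3931} = - \frac{3726504413}{699548967}$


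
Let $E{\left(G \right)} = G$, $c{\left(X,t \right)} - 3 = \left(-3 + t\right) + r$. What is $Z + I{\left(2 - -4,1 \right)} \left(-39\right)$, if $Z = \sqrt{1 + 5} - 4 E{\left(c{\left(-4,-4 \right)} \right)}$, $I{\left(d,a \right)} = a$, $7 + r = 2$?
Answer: $-3 + \sqrt{6} \approx -0.55051$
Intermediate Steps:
$r = -5$ ($r = -7 + 2 = -5$)
$c{\left(X,t \right)} = -5 + t$ ($c{\left(X,t \right)} = 3 + \left(\left(-3 + t\right) - 5\right) = 3 + \left(-8 + t\right) = -5 + t$)
$Z = 36 + \sqrt{6}$ ($Z = \sqrt{1 + 5} - 4 \left(-5 - 4\right) = \sqrt{6} - -36 = \sqrt{6} + 36 = 36 + \sqrt{6} \approx 38.449$)
$Z + I{\left(2 - -4,1 \right)} \left(-39\right) = \left(36 + \sqrt{6}\right) + 1 \left(-39\right) = \left(36 + \sqrt{6}\right) - 39 = -3 + \sqrt{6}$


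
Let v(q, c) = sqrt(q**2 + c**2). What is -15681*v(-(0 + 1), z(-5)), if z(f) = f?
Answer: -15681*sqrt(26) ≈ -79958.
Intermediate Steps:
v(q, c) = sqrt(c**2 + q**2)
-15681*v(-(0 + 1), z(-5)) = -15681*sqrt((-5)**2 + (-(0 + 1))**2) = -15681*sqrt(25 + (-1*1)**2) = -15681*sqrt(25 + (-1)**2) = -15681*sqrt(25 + 1) = -15681*sqrt(26)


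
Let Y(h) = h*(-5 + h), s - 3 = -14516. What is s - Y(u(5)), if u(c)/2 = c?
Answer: -14563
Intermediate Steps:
s = -14513 (s = 3 - 14516 = -14513)
u(c) = 2*c
s - Y(u(5)) = -14513 - 2*5*(-5 + 2*5) = -14513 - 10*(-5 + 10) = -14513 - 10*5 = -14513 - 1*50 = -14513 - 50 = -14563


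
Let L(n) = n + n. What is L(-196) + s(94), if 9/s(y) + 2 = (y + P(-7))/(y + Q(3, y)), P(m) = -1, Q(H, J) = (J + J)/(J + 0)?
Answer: -4408/11 ≈ -400.73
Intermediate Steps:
Q(H, J) = 2 (Q(H, J) = (2*J)/J = 2)
s(y) = 9/(-2 + (-1 + y)/(2 + y)) (s(y) = 9/(-2 + (y - 1)/(y + 2)) = 9/(-2 + (-1 + y)/(2 + y)))
L(n) = 2*n
L(-196) + s(94) = 2*(-196) + 9*(-2 - 1*94)/(5 + 94) = -392 + 9*(-2 - 94)/99 = -392 + 9*(1/99)*(-96) = -392 - 96/11 = -4408/11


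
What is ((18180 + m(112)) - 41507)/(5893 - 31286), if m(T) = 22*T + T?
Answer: 20751/25393 ≈ 0.81719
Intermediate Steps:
m(T) = 23*T
((18180 + m(112)) - 41507)/(5893 - 31286) = ((18180 + 23*112) - 41507)/(5893 - 31286) = ((18180 + 2576) - 41507)/(-25393) = (20756 - 41507)*(-1/25393) = -20751*(-1/25393) = 20751/25393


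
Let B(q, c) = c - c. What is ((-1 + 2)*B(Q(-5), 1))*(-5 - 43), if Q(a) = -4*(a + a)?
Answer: 0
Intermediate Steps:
Q(a) = -8*a
B(q, c) = 0
((-1 + 2)*B(Q(-5), 1))*(-5 - 43) = ((-1 + 2)*0)*(-5 - 43) = (1*0)*(-48) = 0*(-48) = 0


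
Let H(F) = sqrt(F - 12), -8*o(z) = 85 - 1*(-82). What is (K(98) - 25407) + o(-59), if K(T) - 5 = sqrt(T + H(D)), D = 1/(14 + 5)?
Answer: -203383/8 + sqrt(35378 + 19*I*sqrt(4313))/19 ≈ -25413.0 + 0.17455*I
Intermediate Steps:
o(z) = -167/8 (o(z) = -(85 - 1*(-82))/8 = -(85 + 82)/8 = -1/8*167 = -167/8)
D = 1/19 ≈ 0.052632
H(F) = sqrt(-12 + F)
K(T) = 5 + sqrt(T + I*sqrt(4313)/19) (K(T) = 5 + sqrt(T + sqrt(-12 + 1/19)) = 5 + sqrt(T + sqrt(-227/19)) = 5 + sqrt(T + I*sqrt(4313)/19))
(K(98) - 25407) + o(-59) = ((5 + sqrt(361*98 + 19*I*sqrt(4313))/19) - 25407) - 167/8 = ((5 + sqrt(35378 + 19*I*sqrt(4313))/19) - 25407) - 167/8 = (-25402 + sqrt(35378 + 19*I*sqrt(4313))/19) - 167/8 = -203383/8 + sqrt(35378 + 19*I*sqrt(4313))/19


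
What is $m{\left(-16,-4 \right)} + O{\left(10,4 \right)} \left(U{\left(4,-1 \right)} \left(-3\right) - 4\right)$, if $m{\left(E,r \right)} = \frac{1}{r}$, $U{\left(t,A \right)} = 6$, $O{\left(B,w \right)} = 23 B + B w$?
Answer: $- \frac{23761}{4} \approx -5940.3$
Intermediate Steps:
$m{\left(-16,-4 \right)} + O{\left(10,4 \right)} \left(U{\left(4,-1 \right)} \left(-3\right) - 4\right) = \frac{1}{-4} + 10 \left(23 + 4\right) \left(6 \left(-3\right) - 4\right) = - \frac{1}{4} + 10 \cdot 27 \left(-18 - 4\right) = - \frac{1}{4} + 270 \left(-22\right) = - \frac{1}{4} - 5940 = - \frac{23761}{4}$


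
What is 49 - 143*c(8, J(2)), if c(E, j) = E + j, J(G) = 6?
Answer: -1953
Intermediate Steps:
49 - 143*c(8, J(2)) = 49 - 143*(8 + 6) = 49 - 143*14 = 49 - 2002 = -1953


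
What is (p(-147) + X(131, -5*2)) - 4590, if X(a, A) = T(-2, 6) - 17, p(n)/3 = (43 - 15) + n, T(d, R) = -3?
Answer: -4967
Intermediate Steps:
p(n) = 84 + 3*n (p(n) = 3*((43 - 15) + n) = 3*(28 + n) = 84 + 3*n)
X(a, A) = -20 (X(a, A) = -3 - 17 = -20)
(p(-147) + X(131, -5*2)) - 4590 = ((84 + 3*(-147)) - 20) - 4590 = ((84 - 441) - 20) - 4590 = (-357 - 20) - 4590 = -377 - 4590 = -4967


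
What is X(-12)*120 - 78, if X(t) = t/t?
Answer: 42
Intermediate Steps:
X(t) = 1
X(-12)*120 - 78 = 1*120 - 78 = 120 - 78 = 42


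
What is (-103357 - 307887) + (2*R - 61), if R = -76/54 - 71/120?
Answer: -222106859/540 ≈ -4.1131e+5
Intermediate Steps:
R = -2159/1080 (R = -76*1/54 - 71*1/120 = -38/27 - 71/120 = -2159/1080 ≈ -1.9991)
(-103357 - 307887) + (2*R - 61) = (-103357 - 307887) + (2*(-2159/1080) - 61) = -411244 + (-2159/540 - 61) = -411244 - 35099/540 = -222106859/540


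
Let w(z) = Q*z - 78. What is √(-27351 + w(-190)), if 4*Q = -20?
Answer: I*√26479 ≈ 162.72*I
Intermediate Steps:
Q = -5 (Q = (¼)*(-20) = -5)
w(z) = -78 - 5*z (w(z) = -5*z - 78 = -78 - 5*z)
√(-27351 + w(-190)) = √(-27351 + (-78 - 5*(-190))) = √(-27351 + (-78 + 950)) = √(-27351 + 872) = √(-26479) = I*√26479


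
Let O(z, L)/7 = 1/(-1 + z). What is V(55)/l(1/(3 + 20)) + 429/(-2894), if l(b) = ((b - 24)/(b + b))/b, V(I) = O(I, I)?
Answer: -146811617/990242874 ≈ -0.14826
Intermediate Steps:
O(z, L) = 7/(-1 + z)
V(I) = 7/(-1 + I)
l(b) = (-24 + b)/(2*b**2) (l(b) = ((-24 + b)/((2*b)))/b = ((-24 + b)*(1/(2*b)))/b = ((-24 + b)/(2*b))/b = (-24 + b)/(2*b**2))
V(55)/l(1/(3 + 20)) + 429/(-2894) = (7/(-1 + 55))/(((-24 + 1/(3 + 20))/(2*(1/(3 + 20))**2))) + 429/(-2894) = (7/54)/(((-24 + 1/23)/(2*(1/23)**2))) + 429*(-1/2894) = (7*(1/54))/(((-24 + 1/23)/(2*23**(-2)))) - 429/2894 = 7/(54*(((1/2)*529*(-551/23)))) - 429/2894 = 7/(54*(-12673/2)) - 429/2894 = (7/54)*(-2/12673) - 429/2894 = -7/342171 - 429/2894 = -146811617/990242874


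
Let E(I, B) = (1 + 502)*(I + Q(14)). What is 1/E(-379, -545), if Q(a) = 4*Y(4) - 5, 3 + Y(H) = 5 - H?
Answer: -1/197176 ≈ -5.0716e-6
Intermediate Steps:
Y(H) = 2 - H (Y(H) = -3 + (5 - H) = 2 - H)
Q(a) = -13 (Q(a) = 4*(2 - 1*4) - 5 = 4*(2 - 4) - 5 = 4*(-2) - 5 = -8 - 5 = -13)
E(I, B) = -6539 + 503*I (E(I, B) = (1 + 502)*(I - 13) = 503*(-13 + I) = -6539 + 503*I)
1/E(-379, -545) = 1/(-6539 + 503*(-379)) = 1/(-6539 - 190637) = 1/(-197176) = -1/197176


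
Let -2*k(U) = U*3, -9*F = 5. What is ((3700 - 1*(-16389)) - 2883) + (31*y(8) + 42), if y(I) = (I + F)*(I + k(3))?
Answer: 325003/18 ≈ 18056.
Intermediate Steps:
F = -5/9 (F = -⅑*5 = -5/9 ≈ -0.55556)
k(U) = -3*U/2 (k(U) = -U*3/2 = -3*U/2)
y(I) = (-9/2 + I)*(-5/9 + I) (y(I) = (I - 5/9)*(I - 3/2*3) = (-5/9 + I)*(I - 9/2) = (-5/9 + I)*(-9/2 + I) = (-9/2 + I)*(-5/9 + I))
((3700 - 1*(-16389)) - 2883) + (31*y(8) + 42) = ((3700 - 1*(-16389)) - 2883) + (31*(5/2 + 8² - 91/18*8) + 42) = ((3700 + 16389) - 2883) + (31*(5/2 + 64 - 364/9) + 42) = (20089 - 2883) + (31*(469/18) + 42) = 17206 + (14539/18 + 42) = 17206 + 15295/18 = 325003/18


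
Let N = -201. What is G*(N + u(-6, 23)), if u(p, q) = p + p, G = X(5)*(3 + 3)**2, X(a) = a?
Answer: -38340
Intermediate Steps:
G = 180 (G = 5*(3 + 3)**2 = 5*6**2 = 5*36 = 180)
u(p, q) = 2*p
G*(N + u(-6, 23)) = 180*(-201 + 2*(-6)) = 180*(-201 - 12) = 180*(-213) = -38340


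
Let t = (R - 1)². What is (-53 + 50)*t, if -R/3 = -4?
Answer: -363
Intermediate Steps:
R = 12 (R = -3*(-4) = 12)
t = 121 (t = (12 - 1)² = 11² = 121)
(-53 + 50)*t = (-53 + 50)*121 = -3*121 = -363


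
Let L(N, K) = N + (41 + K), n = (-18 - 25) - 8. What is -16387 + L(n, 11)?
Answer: -16386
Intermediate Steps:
n = -51 (n = -43 - 8 = -51)
L(N, K) = 41 + K + N
-16387 + L(n, 11) = -16387 + (41 + 11 - 51) = -16387 + 1 = -16386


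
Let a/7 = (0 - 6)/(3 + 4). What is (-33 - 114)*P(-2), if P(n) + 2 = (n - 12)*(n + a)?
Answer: -16170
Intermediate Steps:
a = -6 (a = 7*((0 - 6)/(3 + 4)) = 7*(-6/7) = -6)
P(n) = -2 + (-12 + n)*(-6 + n) (P(n) = -2 + (n - 12)*(n - 6) = -2 + (-12 + n)*(-6 + n))
(-33 - 114)*P(-2) = (-33 - 114)*(70 + (-2)² - 18*(-2)) = -147*(70 + 4 + 36) = -147*110 = -16170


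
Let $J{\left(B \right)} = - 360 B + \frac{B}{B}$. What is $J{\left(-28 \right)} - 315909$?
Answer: $-305828$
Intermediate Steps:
$J{\left(B \right)} = 1 - 360 B$ ($J{\left(B \right)} = - 360 B + 1 = 1 - 360 B$)
$J{\left(-28 \right)} - 315909 = \left(1 - -10080\right) - 315909 = \left(1 + 10080\right) - 315909 = 10081 - 315909 = -305828$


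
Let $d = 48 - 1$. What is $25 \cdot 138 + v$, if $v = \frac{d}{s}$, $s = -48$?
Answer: $\frac{165553}{48} \approx 3449.0$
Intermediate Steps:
$d = 47$ ($d = 48 - 1 = 47$)
$v = - \frac{47}{48}$ ($v = \frac{47}{-48} = 47 \left(- \frac{1}{48}\right) = - \frac{47}{48} \approx -0.97917$)
$25 \cdot 138 + v = 25 \cdot 138 - \frac{47}{48} = 3450 - \frac{47}{48} = \frac{165553}{48}$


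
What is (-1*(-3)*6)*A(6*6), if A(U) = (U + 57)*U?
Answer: 60264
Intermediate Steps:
A(U) = U*(57 + U) (A(U) = (57 + U)*U = U*(57 + U))
(-1*(-3)*6)*A(6*6) = (-1*(-3)*6)*((6*6)*(57 + 6*6)) = (3*6)*(36*(57 + 36)) = 18*(36*93) = 18*3348 = 60264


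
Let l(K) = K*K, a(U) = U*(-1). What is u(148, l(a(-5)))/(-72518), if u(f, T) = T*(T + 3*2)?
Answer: -775/72518 ≈ -0.010687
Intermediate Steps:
a(U) = -U
l(K) = K**2
u(f, T) = T*(6 + T) (u(f, T) = T*(T + 6) = T*(6 + T))
u(148, l(a(-5)))/(-72518) = ((-1*(-5))**2*(6 + (-1*(-5))**2))/(-72518) = (5**2*(6 + 5**2))*(-1/72518) = (25*(6 + 25))*(-1/72518) = (25*31)*(-1/72518) = 775*(-1/72518) = -775/72518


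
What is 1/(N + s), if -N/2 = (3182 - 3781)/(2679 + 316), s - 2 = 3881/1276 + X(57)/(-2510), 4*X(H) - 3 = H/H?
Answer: 1601380/8713329 ≈ 0.18378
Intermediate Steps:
X(H) = 1 (X(H) = 3/4 + (H/H)/4 = 3/4 + (1/4)*1 = 3/4 + 1/4 = 1)
s = 8072777/1601380 (s = 2 + (3881/1276 + 1/(-2510)) = 2 + (3881*(1/1276) + 1*(-1/2510)) = 2 + (3881/1276 - 1/2510) = 2 + 4870017/1601380 = 8072777/1601380 ≈ 5.0411)
N = 2/5 (N = -2*(3182 - 3781)/(2679 + 316) = -(-1198)/2995 = -2*(-1/5) = 2/5 ≈ 0.40000)
1/(N + s) = 1/(2/5 + 8072777/1601380) = 1/(8713329/1601380) = 1601380/8713329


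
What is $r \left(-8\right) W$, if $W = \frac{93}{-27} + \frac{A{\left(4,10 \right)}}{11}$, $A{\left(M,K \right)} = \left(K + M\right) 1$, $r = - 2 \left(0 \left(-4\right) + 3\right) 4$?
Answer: $- \frac{13760}{33} \approx -416.97$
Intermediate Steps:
$r = -24$ ($r = - 2 \left(0 + 3\right) 4 = \left(-2\right) 3 \cdot 4 = \left(-6\right) 4 = -24$)
$A{\left(M,K \right)} = K + M$
$W = - \frac{215}{99}$ ($W = \frac{93}{-27} + \frac{10 + 4}{11} = 93 \left(- \frac{1}{27}\right) + 14 \cdot \frac{1}{11} = - \frac{31}{9} + \frac{14}{11} = - \frac{215}{99} \approx -2.1717$)
$r \left(-8\right) W = \left(-24\right) \left(-8\right) \left(- \frac{215}{99}\right) = 192 \left(- \frac{215}{99}\right) = - \frac{13760}{33}$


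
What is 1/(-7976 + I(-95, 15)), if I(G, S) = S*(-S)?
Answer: -1/8201 ≈ -0.00012194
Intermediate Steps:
I(G, S) = -S²
1/(-7976 + I(-95, 15)) = 1/(-7976 - 1*15²) = 1/(-7976 - 1*225) = 1/(-7976 - 225) = 1/(-8201) = -1/8201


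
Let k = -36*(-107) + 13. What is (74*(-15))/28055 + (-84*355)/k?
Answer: -33635610/4337303 ≈ -7.7550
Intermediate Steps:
k = 3865 (k = 3852 + 13 = 3865)
(74*(-15))/28055 + (-84*355)/k = (74*(-15))/28055 - 84*355/3865 = -1110*1/28055 - 29820*1/3865 = -222/5611 - 5964/773 = -33635610/4337303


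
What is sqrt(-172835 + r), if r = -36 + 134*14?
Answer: I*sqrt(170995) ≈ 413.52*I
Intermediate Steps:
r = 1840 (r = -36 + 1876 = 1840)
sqrt(-172835 + r) = sqrt(-172835 + 1840) = sqrt(-170995) = I*sqrt(170995)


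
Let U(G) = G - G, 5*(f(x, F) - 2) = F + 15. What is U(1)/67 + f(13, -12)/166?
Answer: 13/830 ≈ 0.015663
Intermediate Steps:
f(x, F) = 5 + F/5 (f(x, F) = 2 + (F + 15)/5 = 2 + (15 + F)/5 = 2 + (3 + F/5) = 5 + F/5)
U(G) = 0
U(1)/67 + f(13, -12)/166 = 0/67 + (5 + (⅕)*(-12))/166 = 0*(1/67) + (5 - 12/5)*(1/166) = 0 + (13/5)*(1/166) = 0 + 13/830 = 13/830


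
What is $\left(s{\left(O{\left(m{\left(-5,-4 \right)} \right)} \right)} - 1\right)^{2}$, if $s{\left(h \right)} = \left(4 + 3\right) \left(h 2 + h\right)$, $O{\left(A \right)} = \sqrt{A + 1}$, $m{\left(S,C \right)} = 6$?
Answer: $3088 - 42 \sqrt{7} \approx 2976.9$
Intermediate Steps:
$O{\left(A \right)} = \sqrt{1 + A}$
$s{\left(h \right)} = 21 h$ ($s{\left(h \right)} = 7 \left(2 h + h\right) = 7 \cdot 3 h = 21 h$)
$\left(s{\left(O{\left(m{\left(-5,-4 \right)} \right)} \right)} - 1\right)^{2} = \left(21 \sqrt{1 + 6} - 1\right)^{2} = \left(21 \sqrt{7} - 1\right)^{2} = \left(-1 + 21 \sqrt{7}\right)^{2}$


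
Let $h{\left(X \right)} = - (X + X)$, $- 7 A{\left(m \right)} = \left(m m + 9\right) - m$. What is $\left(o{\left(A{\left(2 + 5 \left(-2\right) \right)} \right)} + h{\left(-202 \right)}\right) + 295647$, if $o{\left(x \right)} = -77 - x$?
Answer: $\frac{2071899}{7} \approx 2.9599 \cdot 10^{5}$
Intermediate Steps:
$A{\left(m \right)} = - \frac{9}{7} - \frac{m^{2}}{7} + \frac{m}{7}$ ($A{\left(m \right)} = - \frac{\left(m m + 9\right) - m}{7} = - \frac{\left(m^{2} + 9\right) - m}{7} = - \frac{\left(9 + m^{2}\right) - m}{7} = - \frac{9 + m^{2} - m}{7} = - \frac{9}{7} - \frac{m^{2}}{7} + \frac{m}{7}$)
$h{\left(X \right)} = - 2 X$
$\left(o{\left(A{\left(2 + 5 \left(-2\right) \right)} \right)} + h{\left(-202 \right)}\right) + 295647 = \left(\left(-77 - \left(- \frac{9}{7} - \frac{\left(2 + 5 \left(-2\right)\right)^{2}}{7} + \frac{2 + 5 \left(-2\right)}{7}\right)\right) - -404\right) + 295647 = \left(\left(-77 - \left(- \frac{9}{7} - \frac{\left(2 - 10\right)^{2}}{7} + \frac{2 - 10}{7}\right)\right) + 404\right) + 295647 = \left(\left(-77 - \left(- \frac{9}{7} - \frac{\left(-8\right)^{2}}{7} + \frac{1}{7} \left(-8\right)\right)\right) + 404\right) + 295647 = \left(\left(-77 - \left(- \frac{9}{7} - \frac{64}{7} - \frac{8}{7}\right)\right) + 404\right) + 295647 = \left(\left(-77 - - \frac{81}{7}\right) + 404\right) + 295647 = \left(\left(-77 + \frac{81}{7}\right) + 404\right) + 295647 = \left(- \frac{458}{7} + 404\right) + 295647 = \frac{2370}{7} + 295647 = \frac{2071899}{7}$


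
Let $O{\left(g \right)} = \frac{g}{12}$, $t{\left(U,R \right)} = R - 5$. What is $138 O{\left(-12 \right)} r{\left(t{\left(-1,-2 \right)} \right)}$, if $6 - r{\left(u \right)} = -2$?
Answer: $-1104$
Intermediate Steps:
$t{\left(U,R \right)} = -5 + R$
$r{\left(u \right)} = 8$ ($r{\left(u \right)} = 6 - -2 = 6 + 2 = 8$)
$O{\left(g \right)} = \frac{g}{12}$ ($O{\left(g \right)} = g \frac{1}{12} = \frac{g}{12}$)
$138 O{\left(-12 \right)} r{\left(t{\left(-1,-2 \right)} \right)} = 138 \cdot \frac{1}{12} \left(-12\right) 8 = 138 \left(-1\right) 8 = \left(-138\right) 8 = -1104$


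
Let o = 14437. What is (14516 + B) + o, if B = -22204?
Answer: 6749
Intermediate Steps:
(14516 + B) + o = (14516 - 22204) + 14437 = -7688 + 14437 = 6749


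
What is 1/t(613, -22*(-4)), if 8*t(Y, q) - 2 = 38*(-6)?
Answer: -4/113 ≈ -0.035398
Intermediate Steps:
t(Y, q) = -113/4 (t(Y, q) = 1/4 + (38*(-6))/8 = 1/4 + (1/8)*(-228) = 1/4 - 57/2 = -113/4)
1/t(613, -22*(-4)) = 1/(-113/4) = -4/113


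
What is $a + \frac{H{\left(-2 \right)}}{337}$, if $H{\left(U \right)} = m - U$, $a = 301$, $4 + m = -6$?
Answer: $\frac{101429}{337} \approx 300.98$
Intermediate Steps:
$m = -10$ ($m = -4 - 6 = -10$)
$H{\left(U \right)} = -10 - U$
$a + \frac{H{\left(-2 \right)}}{337} = 301 + \frac{-10 - -2}{337} = 301 + \left(-10 + 2\right) \frac{1}{337} = 301 - \frac{8}{337} = \frac{101429}{337}$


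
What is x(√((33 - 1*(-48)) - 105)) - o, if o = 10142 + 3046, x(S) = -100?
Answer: -13288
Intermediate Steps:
o = 13188
x(√((33 - 1*(-48)) - 105)) - o = -100 - 1*13188 = -100 - 13188 = -13288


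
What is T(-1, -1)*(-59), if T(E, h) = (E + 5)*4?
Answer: -944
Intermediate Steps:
T(E, h) = 20 + 4*E (T(E, h) = (5 + E)*4 = 20 + 4*E)
T(-1, -1)*(-59) = (20 + 4*(-1))*(-59) = (20 - 4)*(-59) = 16*(-59) = -944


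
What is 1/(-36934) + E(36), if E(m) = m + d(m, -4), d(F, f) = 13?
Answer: 1809765/36934 ≈ 49.000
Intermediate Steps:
E(m) = 13 + m (E(m) = m + 13 = 13 + m)
1/(-36934) + E(36) = 1/(-36934) + (13 + 36) = -1/36934 + 49 = 1809765/36934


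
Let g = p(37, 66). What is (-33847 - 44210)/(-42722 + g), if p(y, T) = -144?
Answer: 78057/42866 ≈ 1.8210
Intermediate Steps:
g = -144
(-33847 - 44210)/(-42722 + g) = (-33847 - 44210)/(-42722 - 144) = -78057/(-42866) = -78057*(-1/42866) = 78057/42866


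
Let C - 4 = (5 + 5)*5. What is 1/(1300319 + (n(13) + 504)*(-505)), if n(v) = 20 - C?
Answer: 1/1062969 ≈ 9.4076e-7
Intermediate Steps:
C = 54 (C = 4 + (5 + 5)*5 = 4 + 10*5 = 4 + 50 = 54)
n(v) = -34 (n(v) = 20 - 1*54 = 20 - 54 = -34)
1/(1300319 + (n(13) + 504)*(-505)) = 1/(1300319 + (-34 + 504)*(-505)) = 1/(1300319 + 470*(-505)) = 1/(1300319 - 237350) = 1/1062969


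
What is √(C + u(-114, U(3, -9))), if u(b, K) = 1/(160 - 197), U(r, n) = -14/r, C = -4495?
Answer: 2*I*√1538423/37 ≈ 67.045*I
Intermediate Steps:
u(b, K) = -1/37 (u(b, K) = 1/(-37) = -1/37)
√(C + u(-114, U(3, -9))) = √(-4495 - 1/37) = √(-166316/37) = 2*I*√1538423/37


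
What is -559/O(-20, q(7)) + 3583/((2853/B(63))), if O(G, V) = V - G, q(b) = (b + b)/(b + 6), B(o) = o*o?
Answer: 430644583/86858 ≈ 4958.0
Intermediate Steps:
B(o) = o²
q(b) = 2*b/(6 + b) (q(b) = (2*b)/(6 + b) = 2*b/(6 + b))
-559/O(-20, q(7)) + 3583/((2853/B(63))) = -559/(2*7/(6 + 7) - 1*(-20)) + 3583/((2853/(63²))) = -559/(2*7/13 + 20) + 3583/((2853/3969)) = -559/(2*7*(1/13) + 20) + 3583/((2853*(1/3969))) = -559/(14/13 + 20) + 3583/(317/441) = -559/274/13 + 3583*(441/317) = -559*13/274 + 1580103/317 = -7267/274 + 1580103/317 = 430644583/86858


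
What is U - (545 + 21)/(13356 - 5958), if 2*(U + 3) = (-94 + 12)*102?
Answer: -15480598/3699 ≈ -4185.1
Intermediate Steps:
U = -4185 (U = -3 + ((-94 + 12)*102)/2 = -3 + (-82*102)/2 = -3 + (½)*(-8364) = -3 - 4182 = -4185)
U - (545 + 21)/(13356 - 5958) = -4185 - (545 + 21)/(13356 - 5958) = -4185 - 566/7398 = -4185 - 1*283/3699 = -4185 - 283/3699 = -15480598/3699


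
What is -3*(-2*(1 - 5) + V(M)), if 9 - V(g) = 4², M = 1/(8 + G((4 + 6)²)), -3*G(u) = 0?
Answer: -3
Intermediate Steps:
G(u) = 0 (G(u) = -⅓*0 = 0)
M = ⅛ (M = 1/(8 + 0) = 1/8 = ⅛ ≈ 0.12500)
V(g) = -7 (V(g) = 9 - 1*4² = 9 - 1*16 = 9 - 16 = -7)
-3*(-2*(1 - 5) + V(M)) = -3*(-2*(1 - 5) - 7) = -3*(-2*(-4) - 7) = -3*(8 - 7) = -3*1 = -3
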